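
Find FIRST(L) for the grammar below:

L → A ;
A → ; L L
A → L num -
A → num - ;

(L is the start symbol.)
FIRST sets of the other non-terminals involved (by the same procedure, iterated to a fixed point):
  FIRST(A) = { ';', 'num' }

From L → A ;:
  - A is a non-terminal: add FIRST(A) \ {ε} = { ';', 'num' }
    A is not nullable, so stop

Collecting: FIRST(L) = { ';', 'num' }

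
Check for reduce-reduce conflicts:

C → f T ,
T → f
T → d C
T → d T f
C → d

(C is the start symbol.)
No reduce-reduce conflicts

Augment with C' → C and build the canonical LR(0) collection (I0 = CLOSURE({[C' → . C]}), then GOTO on every symbol after a dot until no new states appear). It has 13 states:
  I0: { [C → . d], [C → . f T ,], [C' → . C] }  — shift
  I1: { [C' → C .] }  — accept
  I2: { [C → d .] }  — reduce
  I3: { [C → f . T ,], [T → . d C], [T → . d T f], [T → . f] }  — shift
  I4: { [C → f T . ,] }  — shift
  I5: { [C → . d], [C → . f T ,], [T → . d C], [T → . d T f], [T → . f], [T → d . C], [T → d . T f] }  — shift
  I6: { [T → f .] }  — reduce
  I7: { [T → d C .] }  — reduce
  I8: { [T → d T . f] }  — shift
  I9: { [C → . d], [C → . f T ,], [C → d .], [T → . d C], [T → . d T f], [T → . f], [T → d . C], [T → d . T f] }  — shift, reduce
  I10: { [C → f . T ,], [T → . d C], [T → . d T f], [T → . f], [T → f .] }  — shift, reduce
  I11: { [T → d T f .] }  — reduce
  I12: { [C → f T , .] }  — reduce

No state contains more than one complete item.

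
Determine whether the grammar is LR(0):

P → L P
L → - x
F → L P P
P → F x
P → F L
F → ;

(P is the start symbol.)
No. Shift-reduce conflict between [P → L P .] and [F → . ;]

A grammar is LR(0) if no state in the canonical LR(0) collection has:
  - both a shift item (dot before a terminal) and a complete item (shift-reduce conflict), or
  - two or more complete items (reduce-reduce conflict; the accept item [P' → P .] counts as a complete item here).

Augment with P' → P and build the canonical LR(0) collection (I0 = CLOSURE({[P' → . P]}), then GOTO on every symbol after a dot until no new states appear). It has 11 states:
  I0: { [F → . ;], [F → . L P P], [L → . - x], [P → . F L], [P → . F x], [P → . L P], [P' → . P] }  — shift
  I1: { [L → - . x] }  — shift
  I2: { [F → ; .] }  — reduce
  I3: { [L → . - x], [P → F . L], [P → F . x] }  — shift
  I4: { [F → . ;], [F → . L P P], [F → L . P P], [L → . - x], [P → . F L], [P → . F x], [P → . L P], [P → L . P] }  — shift
  I5: { [P' → P .] }  — accept
  I6: { [F → . ;], [F → . L P P], [F → L P . P], [L → . - x], [P → . F L], [P → . F x], [P → . L P], [P → L P .] }  — shift, reduce
  I7: { [F → L P P .] }  — reduce
  I8: { [P → F L .] }  — reduce
  I9: { [P → F x .] }  — reduce
  I10: { [L → - x .] }  — reduce

Conflict in state I6:
  Shift-reduce conflict between [P → L P .] and [F → . ;]
So the grammar is NOT LR(0).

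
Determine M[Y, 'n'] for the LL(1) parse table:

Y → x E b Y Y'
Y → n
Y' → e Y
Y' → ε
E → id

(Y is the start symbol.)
To find M[Y, 'n'], we find productions for Y where 'n' is in the predict set (PREDICT(N → α) = (FIRST(α) \ {ε}) ∪ (FOLLOW(N) if α ⇒* ε)).

Y → x E b Y Y': PREDICT = { 'x' }
Y → n: PREDICT = { 'n' }
  'n' is in predict set, so this production goes in M[Y, 'n']

M[Y, 'n'] = Y → n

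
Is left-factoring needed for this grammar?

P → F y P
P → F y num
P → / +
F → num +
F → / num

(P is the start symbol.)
Yes, P has productions with common prefix 'F y'

Left-factoring is needed when two productions for the same non-terminal
share a common prefix on the right-hand side.

Productions for P:
  P → F y P
  P → F y num
  P → / +
Productions for F:
  F → num +
  F → / num

Found common prefix 'F y' in productions for P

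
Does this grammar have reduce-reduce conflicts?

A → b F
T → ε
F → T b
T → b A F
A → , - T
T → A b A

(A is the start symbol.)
Yes — I11: [T → .] vs [T → A b A .]

A reduce-reduce conflict occurs when an LR(0) state has two complete items [A → α .] and [B → β .] — both call for a reduction, and with no lookahead the parser cannot choose between them.

Augment with A' → A and build the canonical LR(0) collection (I0 = CLOSURE({[A' → . A]}), then GOTO on every symbol after a dot until no new states appear). It has 17 states:
  I0: { [A → . , - T], [A → . b F], [A' → . A] }  — shift
  I1: { [A → , . - T] }  — shift
  I2: { [A' → A .] }  — accept
  I3: { [A → . , - T], [A → . b F], [A → b . F], [F → . T b], [T → . A b A], [T → . b A F], [T → .] }  — shift, reduce
  I4: { [T → A . b A] }  — shift
  I5: { [A → b F .] }  — reduce
  I6: { [F → T . b] }  — shift
  I7: { [A → . , - T], [A → . b F], [A → b . F], [F → . T b], [T → . A b A], [T → . b A F], [T → .], [T → b . A F] }  — shift, reduce
  I8: { [A → . , - T], [A → . b F], [F → . T b], [T → . A b A], [T → . b A F], [T → .], [T → A . b A], [T → b A . F] }  — shift, reduce
  I9: { [T → b A F .] }  — reduce
  I10: { [A → . , - T], [A → . b F], [A → b . F], [F → . T b], [T → . A b A], [T → . b A F], [T → .], [T → A b . A], [T → b . A F] }  — shift, reduce
  I11: { [A → . , - T], [A → . b F], [F → . T b], [T → . A b A], [T → . b A F], [T → .], [T → A . b A], [T → A b A .], [T → b A . F] }  — shift, 2 reduces
  I12: { [F → T b .] }  — reduce
  I13: { [A → . , - T], [A → . b F], [T → A b . A] }  — shift
  I14: { [T → A b A .] }  — reduce
  I15: { [A → , - . T], [A → . , - T], [A → . b F], [T → . A b A], [T → . b A F], [T → .] }  — shift, reduce
  I16: { [A → , - T .] }  — reduce

I11 contains complete items [T → .], [T → A b A .] — reduce-reduce conflict.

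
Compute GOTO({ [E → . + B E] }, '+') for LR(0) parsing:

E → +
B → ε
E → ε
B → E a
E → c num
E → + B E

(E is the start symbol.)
GOTO(I, '+') = CLOSURE({ [A → αX.β] : [A → α.Xβ] ∈ I, X = '+' })

Items with dot before '+', with the dot advanced:
  [E → . + B E] → [E → + . B E]
Closure of the advanced items:
  [E → + . B E] has the dot before B: add [B → .], [B → . E a]
  [B → . E a] has the dot before E: add [E → . +], [E → .], [E → . c num], [E → . + B E]

GOTO = { [B → . E a], [B → .], [E → + . B E], [E → . + B E], [E → . +], [E → . c num], [E → .] }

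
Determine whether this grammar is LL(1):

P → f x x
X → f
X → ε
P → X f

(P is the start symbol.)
No. Predict set conflict for P: { 'f' }

A grammar is LL(1) if for each non-terminal N with multiple productions, the predict sets of those productions are pairwise disjoint, where PREDICT(N → α) = (FIRST(α) \ {ε}) ∪ (FOLLOW(N) if α ⇒* ε).

Relevant sets:
  FIRST(X) = { 'f', ε }
  FOLLOW(X) = { 'f' }

For P:
  PREDICT(P → f x x) = { 'f' }
  PREDICT(P → X f) = { 'f' }
For X:
  PREDICT(X → f) = { 'f' }
  PREDICT(X → ε) = { 'f' }

Conflict found: Predict set conflict for P: { 'f' }
The grammar is NOT LL(1).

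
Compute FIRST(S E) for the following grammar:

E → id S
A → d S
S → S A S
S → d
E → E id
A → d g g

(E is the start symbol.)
{ 'd' }

FIRST sets of the non-terminals involved (from the grammar, by fixed-point iteration):
  FIRST(S) = { 'd' }

To compute FIRST(S E), process the symbols left to right:
Symbol S is a non-terminal. Add FIRST(S) \ {ε} = { 'd' }
S is not nullable (ε ∉ FIRST(S)), so stop here.
FIRST(S E) = { 'd' }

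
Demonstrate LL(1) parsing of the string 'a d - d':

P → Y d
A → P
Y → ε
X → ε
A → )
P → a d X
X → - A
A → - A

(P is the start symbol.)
LL(1) parsing maintains a stack (initially the start symbol over $) and the input. At each step: if the stack top is a terminal, match it against the current input token; if it is a non-terminal N, replace it with the RHS of M[N, lookahead] (the unique production whose predict set contains the lookahead).

Stack is shown with the top on the left.

Stack    Input      Action
--------------------------
P $      a d - d $  output P → a d X
a d X $  a d - d $  match 'a'
d X $    d - d $    match 'd'
X $      - d $      output X → - A
- A $    - d $      match '-'
A $      d $        output A → P
P $      d $        output P → Y d
Y d $    d $        output Y → ε
d $      d $        match 'd'
$        $          accept

The string is accepted.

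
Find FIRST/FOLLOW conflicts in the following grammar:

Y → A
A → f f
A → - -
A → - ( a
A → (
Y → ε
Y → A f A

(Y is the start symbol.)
Nullable non-terminals: Y.
FIRST sets used below: FIRST(A) = { '(', '-', 'f' }

Y: nullable alternative(s) Y → ε; FOLLOW(Y) = { $ }
  Y → A: FIRST \ {ε} = { '(', '-', 'f' } — disjoint from FOLLOW(Y)
  Y → ε: FIRST \ {ε} = { } — this is the only nullable alternative, skip
  Y → A f A: FIRST \ {ε} = { '(', '-', 'f' } — disjoint from FOLLOW(Y)

A has no nullable alternative, so no FIRST/FOLLOW check is needed there.

No FIRST/FOLLOW conflicts found.

Answer: No FIRST/FOLLOW conflicts.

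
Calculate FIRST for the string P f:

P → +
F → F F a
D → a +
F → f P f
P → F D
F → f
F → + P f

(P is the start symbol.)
{ '+', 'f' }

FIRST sets of the non-terminals involved (from the grammar, by fixed-point iteration):
  FIRST(P) = { '+', 'f' }

To compute FIRST(P f), process the symbols left to right:
Symbol P is a non-terminal. Add FIRST(P) \ {ε} = { '+', 'f' }
P is not nullable (ε ∉ FIRST(P)), so stop here.
FIRST(P f) = { '+', 'f' }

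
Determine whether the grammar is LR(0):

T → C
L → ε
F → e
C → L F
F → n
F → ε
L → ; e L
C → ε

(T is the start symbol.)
No. Shift-reduce conflict between [C → .] and [L → . ; e L]

A grammar is LR(0) if no state in the canonical LR(0) collection has:
  - both a shift item (dot before a terminal) and a complete item (shift-reduce conflict), or
  - two or more complete items (reduce-reduce conflict; the accept item [T' → T .] counts as a complete item here).

Augment with T' → T and build the canonical LR(0) collection (I0 = CLOSURE({[T' → . T]}), then GOTO on every symbol after a dot until no new states appear). It has 10 states:
  I0: { [C → . L F], [C → .], [L → . ; e L], [L → .], [T → . C], [T' → . T] }  — shift, 2 reduces
  I1: { [L → ; . e L] }  — shift
  I2: { [T → C .] }  — reduce
  I3: { [C → L . F], [F → . e], [F → . n], [F → .] }  — shift, reduce
  I4: { [T' → T .] }  — accept
  I5: { [C → L F .] }  — reduce
  I6: { [F → e .] }  — reduce
  I7: { [F → n .] }  — reduce
  I8: { [L → . ; e L], [L → .], [L → ; e . L] }  — shift, reduce
  I9: { [L → ; e L .] }  — reduce

Conflict in state I0:
  Shift-reduce conflict between [C → .] and [L → . ; e L]
So the grammar is NOT LR(0).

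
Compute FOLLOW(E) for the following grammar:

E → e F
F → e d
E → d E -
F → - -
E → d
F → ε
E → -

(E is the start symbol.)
{ $, '-' }

E is the start symbol, so $ ∈ FOLLOW(E).
In E → d E -: E is followed by '-', add FIRST('-') \ {ε} = { '-' }

Taking the union: FOLLOW(E) = { $, '-' }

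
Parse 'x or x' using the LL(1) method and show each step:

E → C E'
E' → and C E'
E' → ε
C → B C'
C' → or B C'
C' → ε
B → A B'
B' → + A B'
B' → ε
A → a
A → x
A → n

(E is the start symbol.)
LL(1) parsing maintains a stack (initially the start symbol over $) and the input. At each step: if the stack top is a terminal, match it against the current input token; if it is a non-terminal N, replace it with the RHS of M[N, lookahead] (the unique production whose predict set contains the lookahead).

Stack is shown with the top on the left.

Stack         Input     Action
------------------------------
E $           x or x $  output E → C E'
C E' $        x or x $  output C → B C'
B C' E' $     x or x $  output B → A B'
A B' C' E' $  x or x $  output A → x
x B' C' E' $  x or x $  match 'x'
B' C' E' $    or x $    output B' → ε
C' E' $       or x $    output C' → or B C'
or B C' E' $  or x $    match 'or'
B C' E' $     x $       output B → A B'
A B' C' E' $  x $       output A → x
x B' C' E' $  x $       match 'x'
B' C' E' $    $         output B' → ε
C' E' $       $         output C' → ε
E' $          $         output E' → ε
$             $         accept

The string is accepted.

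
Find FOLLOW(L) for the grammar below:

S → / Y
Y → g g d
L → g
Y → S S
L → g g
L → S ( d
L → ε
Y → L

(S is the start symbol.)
{ $, '(', '/' }

In Y → L: L is at the end, add FOLLOW(Y)

The FOLLOW sets referred to above (computed the same way, to a fixed point):
  FOLLOW(Y) = { $, '(', '/' }

Taking the union: FOLLOW(L) = { $, '(', '/' }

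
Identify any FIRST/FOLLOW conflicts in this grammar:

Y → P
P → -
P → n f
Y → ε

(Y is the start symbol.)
Nullable non-terminals: Y.
FIRST sets used below: FIRST(P) = { '-', 'n' }

Y: nullable alternative(s) Y → ε; FOLLOW(Y) = { $ }
  Y → P: FIRST \ {ε} = { '-', 'n' } — disjoint from FOLLOW(Y)
  Y → ε: FIRST \ {ε} = { } — this is the only nullable alternative, skip

P has no nullable alternative, so no FIRST/FOLLOW check is needed there.

No FIRST/FOLLOW conflicts found.

Answer: No FIRST/FOLLOW conflicts.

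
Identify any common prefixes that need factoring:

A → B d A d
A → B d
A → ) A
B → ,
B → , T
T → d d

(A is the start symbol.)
Left-factoring is needed when two productions for the same non-terminal
share a common prefix on the right-hand side.

Productions for A:
  A → B d A d
  A → B d
  A → ) A
Productions for B:
  B → ,
  B → , T

Found common prefix 'B d' in productions for A
Found common prefix ',' in productions for B

Answer: Yes, A has productions with common prefix 'B d'; B has productions with common prefix ','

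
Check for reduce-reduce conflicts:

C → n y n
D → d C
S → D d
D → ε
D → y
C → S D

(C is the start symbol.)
No reduce-reduce conflicts

A reduce-reduce conflict occurs when an LR(0) state has two complete items [A → α .] and [B → β .] — both call for a reduction, and with no lookahead the parser cannot choose between them.

Augment with C' → C and build the canonical LR(0) collection (I0 = CLOSURE({[C' → . C]}), then GOTO on every symbol after a dot until no new states appear). It has 12 states:
  I0: { [C → . S D], [C → . n y n], [C' → . C], [D → . d C], [D → . y], [D → .], [S → . D d] }  — shift, reduce
  I1: { [C' → C .] }  — accept
  I2: { [S → D . d] }  — shift
  I3: { [C → S . D], [D → . d C], [D → . y], [D → .] }  — shift, reduce
  I4: { [C → . S D], [C → . n y n], [D → . d C], [D → . y], [D → .], [D → d . C], [S → . D d] }  — shift, reduce
  I5: { [C → n . y n] }  — shift
  I6: { [D → y .] }  — reduce
  I7: { [C → n y . n] }  — shift
  I8: { [C → n y n .] }  — reduce
  I9: { [D → d C .] }  — reduce
  I10: { [C → S D .] }  — reduce
  I11: { [S → D d .] }  — reduce

No state contains more than one complete item.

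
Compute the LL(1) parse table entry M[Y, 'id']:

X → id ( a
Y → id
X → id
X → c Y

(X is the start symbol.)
Y → id

To find M[Y, 'id'], we find productions for Y where 'id' is in the predict set (PREDICT(N → α) = (FIRST(α) \ {ε}) ∪ (FOLLOW(N) if α ⇒* ε)).

Y → id: PREDICT = { 'id' }
  'id' is in predict set, so this production goes in M[Y, 'id']

M[Y, 'id'] = Y → id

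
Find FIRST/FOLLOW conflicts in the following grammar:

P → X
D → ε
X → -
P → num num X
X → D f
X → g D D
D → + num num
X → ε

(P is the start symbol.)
Yes. D → '+' num num with FOLLOW(D) on { '+' }

A FIRST/FOLLOW conflict occurs when a non-terminal N has a nullable alternative N → β (β ⇒* ε) and another alternative N → α with FIRST(α) ∩ FOLLOW(N) ≠ ∅: on such a lookahead the parser cannot decide between expanding α and letting N vanish via β.

Nullable non-terminals: D, P, X.
FIRST sets used below: FIRST(X) = { '+', '-', 'f', 'g', ε }, FIRST(D) = { '+', ε }

D: nullable alternative(s) D → ε; FOLLOW(D) = { $, '+', 'f' }
  D → ε: FIRST \ {ε} = { } — this is the only nullable alternative, skip
  D → + num num: FIRST \ {ε} = { '+' } — overlaps FOLLOW(D) on { '+' }: CONFLICT

P: nullable alternative(s) P → X; FOLLOW(P) = { $ }
  P → X: FIRST \ {ε} = { '+', '-', 'f', 'g' } — this is the only nullable alternative, skip
  P → num num X: FIRST \ {ε} = { 'num' } — disjoint from FOLLOW(P)

X: nullable alternative(s) X → ε; FOLLOW(X) = { $ }
  X → -: FIRST \ {ε} = { '-' } — disjoint from FOLLOW(X)
  X → D f: FIRST \ {ε} = { '+', 'f' } — disjoint from FOLLOW(X)
  X → g D D: FIRST \ {ε} = { 'g' } — disjoint from FOLLOW(X)
  X → ε: FIRST \ {ε} = { } — this is the only nullable alternative, skip

So the grammar has 1 FIRST/FOLLOW conflict (marked CONFLICT above).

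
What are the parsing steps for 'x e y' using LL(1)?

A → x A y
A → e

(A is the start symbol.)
LL(1) parsing maintains a stack (initially the start symbol over $) and the input. At each step: if the stack top is a terminal, match it against the current input token; if it is a non-terminal N, replace it with the RHS of M[N, lookahead] (the unique production whose predict set contains the lookahead).

Stack is shown with the top on the left.

Stack    Input    Action
------------------------
A $      x e y $  output A → x A y
x A y $  x e y $  match 'x'
A y $    e y $    output A → e
e y $    e y $    match 'e'
y $      y $      match 'y'
$        $        accept

The string is accepted.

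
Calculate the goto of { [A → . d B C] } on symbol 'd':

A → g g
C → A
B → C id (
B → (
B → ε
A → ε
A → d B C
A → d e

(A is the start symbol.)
GOTO(I, 'd') = CLOSURE({ [A → αX.β] : [A → α.Xβ] ∈ I, X = 'd' })

Items with dot before 'd', with the dot advanced:
  [A → . d B C] → [A → d . B C]
Closure of the advanced items:
  [A → d . B C] has the dot before B: add [B → . C id (], [B → . (], [B → .]
  [B → . C id (] has the dot before C: add [C → . A]
  [C → . A] has the dot before A: add [A → . g g], [A → .], [A → . d B C], [A → . d e]

GOTO = { [A → . d B C], [A → . d e], [A → . g g], [A → .], [A → d . B C], [B → . (], [B → . C id (], [B → .], [C → . A] }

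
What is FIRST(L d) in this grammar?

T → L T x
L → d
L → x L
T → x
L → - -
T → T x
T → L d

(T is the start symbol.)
{ '-', 'd', 'x' }

FIRST sets of the non-terminals involved (from the grammar, by fixed-point iteration):
  FIRST(L) = { '-', 'd', 'x' }

To compute FIRST(L d), process the symbols left to right:
Symbol L is a non-terminal. Add FIRST(L) \ {ε} = { '-', 'd', 'x' }
L is not nullable (ε ∉ FIRST(L)), so stop here.
FIRST(L d) = { '-', 'd', 'x' }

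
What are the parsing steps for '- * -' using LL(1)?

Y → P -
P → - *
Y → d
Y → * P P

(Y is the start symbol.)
Stack is shown with the top on the left.

Stack    Input    Action
------------------------
Y $      - * - $  output Y → P -
P - $    - * - $  output P → - *
- * - $  - * - $  match '-'
* - $    * - $    match '*'
- $      - $      match '-'
$        $        accept

The string is accepted.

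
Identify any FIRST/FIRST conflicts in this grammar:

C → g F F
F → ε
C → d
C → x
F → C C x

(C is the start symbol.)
FIRST sets of the non-terminals at (or reachable through a nullable prefix from) the front of some alternative:
  FIRST(C) = { 'd', 'g', 'x' }

Productions for C:
  C → g F F: FIRST = { 'g' }
  C → d: FIRST = { 'd' }
  C → x: FIRST = { 'x' }
Productions for F:
  F → ε: FIRST = { ε }
  F → C C x: FIRST = { 'd', 'g', 'x' }

All alternatives of each non-terminal have pairwise disjoint FIRST sets.

Answer: No FIRST/FIRST conflicts.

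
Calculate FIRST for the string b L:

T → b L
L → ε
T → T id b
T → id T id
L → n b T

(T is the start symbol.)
To compute FIRST(b L), process the symbols left to right:
Symbol b is a terminal. Add 'b' and stop.
FIRST(b L) = { 'b' }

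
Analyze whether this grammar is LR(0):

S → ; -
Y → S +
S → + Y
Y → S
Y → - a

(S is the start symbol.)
No. Shift-reduce conflict between [Y → S .] and [Y → S . +]

A grammar is LR(0) if no state in the canonical LR(0) collection has:
  - both a shift item (dot before a terminal) and a complete item (shift-reduce conflict), or
  - two or more complete items (reduce-reduce conflict; the accept item [S' → S .] counts as a complete item here).

Augment with S' → S and build the canonical LR(0) collection (I0 = CLOSURE({[S' → . S]}), then GOTO on every symbol after a dot until no new states appear). It has 10 states:
  I0: { [S → . + Y], [S → . ; -], [S' → . S] }  — shift
  I1: { [S → + . Y], [S → . + Y], [S → . ; -], [Y → . - a], [Y → . S +], [Y → . S] }  — shift
  I2: { [S → ; . -] }  — shift
  I3: { [S' → S .] }  — accept
  I4: { [S → ; - .] }  — reduce
  I5: { [Y → - . a] }  — shift
  I6: { [Y → S . +], [Y → S .] }  — shift, reduce
  I7: { [S → + Y .] }  — reduce
  I8: { [Y → S + .] }  — reduce
  I9: { [Y → - a .] }  — reduce

Conflict in state I6:
  Shift-reduce conflict between [Y → S .] and [Y → S . +]
So the grammar is NOT LR(0).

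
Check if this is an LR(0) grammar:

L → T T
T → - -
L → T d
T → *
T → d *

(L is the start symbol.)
A grammar is LR(0) if no state in the canonical LR(0) collection has:
  - both a shift item (dot before a terminal) and a complete item (shift-reduce conflict), or
  - two or more complete items (reduce-reduce conflict; the accept item [L' → L .] counts as a complete item here).

Augment with L' → L and build the canonical LR(0) collection (I0 = CLOSURE({[L' → . L]}), then GOTO on every symbol after a dot until no new states appear). It has 10 states:
  I0: { [L → . T T], [L → . T d], [L' → . L], [T → . *], [T → . - -], [T → . d *] }  — shift
  I1: { [T → * .] }  — reduce
  I2: { [T → - . -] }  — shift
  I3: { [L' → L .] }  — accept
  I4: { [L → T . T], [L → T . d], [T → . *], [T → . - -], [T → . d *] }  — shift
  I5: { [T → d . *] }  — shift
  I6: { [T → d * .] }  — reduce
  I7: { [L → T T .] }  — reduce
  I8: { [L → T d .], [T → d . *] }  — shift, reduce
  I9: { [T → - - .] }  — reduce

Conflict in state I8:
  Shift-reduce conflict between [L → T d .] and [T → d . *]
So the grammar is NOT LR(0).

Answer: No. Shift-reduce conflict between [L → T d .] and [T → d . *]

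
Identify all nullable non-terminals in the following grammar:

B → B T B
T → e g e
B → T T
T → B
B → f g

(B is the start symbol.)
There are no ε-productions, so no non-terminal can derive ε.
No non-terminals are nullable.

Answer: None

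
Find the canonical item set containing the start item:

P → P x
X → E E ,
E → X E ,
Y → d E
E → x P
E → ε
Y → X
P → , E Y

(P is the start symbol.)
{ [P → . , E Y], [P → . P x], [P' → . P] }

First, augment the grammar with P' → P
I₀ = CLOSURE({ [P' → . P] }):
  [P' → . P] has the dot before P: add [P → . P x], [P → . , E Y]
No further items can be added.

I₀ = { [P → . , E Y], [P → . P x], [P' → . P] }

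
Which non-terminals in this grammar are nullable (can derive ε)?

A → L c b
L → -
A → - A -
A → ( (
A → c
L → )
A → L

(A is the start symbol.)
There are no ε-productions, so no non-terminal can derive ε.
No non-terminals are nullable.

Answer: None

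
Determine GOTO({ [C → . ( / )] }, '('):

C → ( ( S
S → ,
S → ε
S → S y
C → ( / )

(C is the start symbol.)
GOTO(I, '(') = CLOSURE({ [A → αX.β] : [A → α.Xβ] ∈ I, X = '(' })

Items with dot before '(', with the dot advanced:
  [C → . ( / )] → [C → ( . / )]
Closure adds nothing (no advanced item has the dot before a non-terminal).

GOTO = { [C → ( . / )] }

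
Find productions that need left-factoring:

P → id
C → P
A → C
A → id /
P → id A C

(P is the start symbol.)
Left-factoring is needed when two productions for the same non-terminal
share a common prefix on the right-hand side.

Productions for P:
  P → id
  P → id A C
Productions for A:
  A → C
  A → id /

Found common prefix 'id' in productions for P

Answer: Yes, P has productions with common prefix 'id'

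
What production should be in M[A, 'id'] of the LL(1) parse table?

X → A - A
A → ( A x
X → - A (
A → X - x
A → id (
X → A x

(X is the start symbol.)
A → X - x, A → id (

To find M[A, 'id'], we find productions for A where 'id' is in the predict set (PREDICT(N → α) = (FIRST(α) \ {ε}) ∪ (FOLLOW(N) if α ⇒* ε)).

Relevant sets:
  FIRST(X) = { '(', '-', 'id' }

A → ( A x: PREDICT = { '(' }
A → X - x: PREDICT = { '(', '-', 'id' }
  'id' is in predict set, so this production goes in M[A, 'id']
A → id (: PREDICT = { 'id' }
  'id' is in predict set, so this production goes in M[A, 'id']

M[A, 'id'] = A → X - x, A → id (  (a multiply-defined cell — the grammar is not LL(1))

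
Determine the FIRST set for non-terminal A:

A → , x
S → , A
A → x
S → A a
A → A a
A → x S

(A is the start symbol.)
{ ',', 'x' }

From A → , x:
  - ',' is a terminal: add ',' and stop
From A → x:
  - x is a terminal: add 'x' and stop
From A → A a:
  - A is the symbol being defined: contributes nothing new
    A is not nullable, so stop
From A → x S:
  - x is a terminal: add 'x' and stop

Collecting: FIRST(A) = { ',', 'x' }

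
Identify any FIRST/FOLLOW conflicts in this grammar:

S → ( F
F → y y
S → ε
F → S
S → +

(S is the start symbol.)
A FIRST/FOLLOW conflict occurs when a non-terminal N has a nullable alternative N → β (β ⇒* ε) and another alternative N → α with FIRST(α) ∩ FOLLOW(N) ≠ ∅: on such a lookahead the parser cannot decide between expanding α and letting N vanish via β.

Nullable non-terminals: F, S.
FIRST sets used below: FIRST(S) = { '(', '+', ε }

F: nullable alternative(s) F → S; FOLLOW(F) = { $ }
  F → y y: FIRST \ {ε} = { 'y' } — disjoint from FOLLOW(F)
  F → S: FIRST \ {ε} = { '(', '+' } — this is the only nullable alternative, skip

S: nullable alternative(s) S → ε; FOLLOW(S) = { $ }
  S → ( F: FIRST \ {ε} = { '(' } — disjoint from FOLLOW(S)
  S → ε: FIRST \ {ε} = { } — this is the only nullable alternative, skip
  S → +: FIRST \ {ε} = { '+' } — disjoint from FOLLOW(S)

No FIRST/FOLLOW conflicts found.

Answer: No FIRST/FOLLOW conflicts.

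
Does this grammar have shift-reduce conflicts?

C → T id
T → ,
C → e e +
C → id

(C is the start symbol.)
A shift-reduce conflict occurs when an LR(0) state has both:
  - a complete (reduce) item [A → α .] (dot at the end), and
  - a shift item [B → β . c γ] (dot before a terminal).

Augment with C' → C and build the canonical LR(0) collection (I0 = CLOSURE({[C' → . C]}), then GOTO on every symbol after a dot until no new states appear). It has 9 states:
  I0: { [C → . T id], [C → . e e +], [C → . id], [C' → . C], [T → . ,] }  — shift
  I1: { [T → , .] }  — reduce
  I2: { [C' → C .] }  — accept
  I3: { [C → T . id] }  — shift
  I4: { [C → e . e +] }  — shift
  I5: { [C → id .] }  — reduce
  I6: { [C → e e . +] }  — shift
  I7: { [C → e e + .] }  — reduce
  I8: { [C → T id .] }  — reduce

No state contains both a complete item and a shift item.

Answer: No shift-reduce conflicts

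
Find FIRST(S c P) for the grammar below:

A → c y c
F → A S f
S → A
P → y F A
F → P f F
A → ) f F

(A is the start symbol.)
{ ')', 'c' }

FIRST sets of the non-terminals involved (from the grammar, by fixed-point iteration):
  FIRST(S) = { ')', 'c' }

To compute FIRST(S c P), process the symbols left to right:
Symbol S is a non-terminal. Add FIRST(S) \ {ε} = { ')', 'c' }
S is not nullable (ε ∉ FIRST(S)), so stop here.
FIRST(S c P) = { ')', 'c' }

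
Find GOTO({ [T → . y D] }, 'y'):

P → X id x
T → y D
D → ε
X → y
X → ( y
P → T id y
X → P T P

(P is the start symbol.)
{ [D → .], [T → y . D] }

GOTO(I, 'y') = CLOSURE({ [A → αX.β] : [A → α.Xβ] ∈ I, X = 'y' })

Items with dot before 'y', with the dot advanced:
  [T → . y D] → [T → y . D]
Closure of the advanced items:
  [T → y . D] has the dot before D: add [D → .]

GOTO = { [D → .], [T → y . D] }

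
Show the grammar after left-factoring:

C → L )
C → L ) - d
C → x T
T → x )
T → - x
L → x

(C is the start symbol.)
C → L ) C'
C' → ε
C' → - d
C → x T
T → x )
T → - x
L → x

Left-factoring transforms A → αβ₁ | αβ₂ into A → αA' and A' → β₁ | β₂
(α is the longest common prefix among the alternatives). Repeat until
no nonterminal has two alternatives with a common prefix.

Round 1: C has alternatives sharing prefix 'L )'. Introduce C': C → L ) C'
  Add: C' → ε
  Add: C' → - d

No remaining common prefixes — done.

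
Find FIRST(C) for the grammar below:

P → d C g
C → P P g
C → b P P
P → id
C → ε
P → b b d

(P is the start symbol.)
To compute FIRST(C), examine every production with C on the left-hand side, reading each right-hand side left to right until a non-nullable symbol is reached.

FIRST sets of the other non-terminals involved (by the same procedure, iterated to a fixed point):
  FIRST(P) = { 'b', 'd', 'id' }

From C → P P g:
  - P is a non-terminal: add FIRST(P) \ {ε} = { 'b', 'd', 'id' }
    P is not nullable, so stop
From C → b P P:
  - b is a terminal: add 'b' and stop
From C → ε:
  - ε-production, so ε ∈ FIRST(C)

Collecting: FIRST(C) = { 'b', 'd', 'id', ε }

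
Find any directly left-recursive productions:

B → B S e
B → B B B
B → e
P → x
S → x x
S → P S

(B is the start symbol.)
Direct left recursion occurs when N → N α for some non-terminal N (the right-hand side begins with the left-hand side itself).

B → B S e: LEFT RECURSIVE (starts with B)
B → B B B: LEFT RECURSIVE (starts with B)
B → e: starts with e
P → x: starts with x
S → x x: starts with x
S → P S: starts with P

The grammar has direct left recursion on: B.

Answer: Yes, B is left-recursive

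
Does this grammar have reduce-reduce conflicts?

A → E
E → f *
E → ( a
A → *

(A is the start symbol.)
No reduce-reduce conflicts

Augment with A' → A and build the canonical LR(0) collection (I0 = CLOSURE({[A' → . A]}), then GOTO on every symbol after a dot until no new states appear). It has 8 states:
  I0: { [A → . *], [A → . E], [A' → . A], [E → . ( a], [E → . f *] }  — shift
  I1: { [E → ( . a] }  — shift
  I2: { [A → * .] }  — reduce
  I3: { [A' → A .] }  — accept
  I4: { [A → E .] }  — reduce
  I5: { [E → f . *] }  — shift
  I6: { [E → f * .] }  — reduce
  I7: { [E → ( a .] }  — reduce

No state contains more than one complete item.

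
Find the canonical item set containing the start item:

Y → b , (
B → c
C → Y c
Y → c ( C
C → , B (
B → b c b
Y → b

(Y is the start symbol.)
First, augment the grammar with Y' → Y
I₀ = CLOSURE({ [Y' → . Y] }):
  [Y' → . Y] has the dot before Y: add [Y → . b , (], [Y → . c ( C], [Y → . b]
No further items can be added.

I₀ = { [Y → . b , (], [Y → . b], [Y → . c ( C], [Y' → . Y] }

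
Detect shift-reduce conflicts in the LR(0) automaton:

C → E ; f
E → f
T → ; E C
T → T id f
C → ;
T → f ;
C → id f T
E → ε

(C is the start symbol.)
Yes — I0: [E → .] vs [C → . ;]; I7: [E → .] vs [E → . f]; I8: [C → id f T .] vs [T → T . id f]; I13: [E → .] vs [C → . ;]

A shift-reduce conflict occurs when an LR(0) state has both:
  - a complete (reduce) item [A → α .] (dot at the end), and
  - a shift item [B → β . c γ] (dot before a terminal).

Augment with C' → C and build the canonical LR(0) collection (I0 = CLOSURE({[C' → . C]}), then GOTO on every symbol after a dot until no new states appear). It has 17 states:
  I0: { [C → . ;], [C → . E ; f], [C → . id f T], [C' → . C], [E → . f], [E → .] }  — shift, reduce
  I1: { [C → ; .] }  — reduce
  I2: { [C' → C .] }  — accept
  I3: { [C → E . ; f] }  — shift
  I4: { [E → f .] }  — reduce
  I5: { [C → id . f T] }  — shift
  I6: { [C → id f . T], [T → . ; E C], [T → . T id f], [T → . f ;] }  — shift
  I7: { [E → . f], [E → .], [T → ; . E C] }  — shift, reduce
  I8: { [C → id f T .], [T → T . id f] }  — shift, reduce
  I9: { [T → f . ;] }  — shift
  I10: { [T → f ; .] }  — reduce
  I11: { [T → T id . f] }  — shift
  I12: { [T → T id f .] }  — reduce
  I13: { [C → . ;], [C → . E ; f], [C → . id f T], [E → . f], [E → .], [T → ; E . C] }  — shift, reduce
  I14: { [T → ; E C .] }  — reduce
  I15: { [C → E ; . f] }  — shift
  I16: { [C → E ; f .] }  — reduce

I0 contains reduce item [E → .] and shift items [C → . ;], [C → . id f T], [E → . f] — shift-reduce conflict.
I7 contains reduce item [E → .] and shift item [E → . f] — shift-reduce conflict.
I8 contains reduce item [C → id f T .] and shift item [T → T . id f] — shift-reduce conflict.
I13 contains reduce item [E → .] and shift items [C → . ;], [C → . id f T], [E → . f] — shift-reduce conflict.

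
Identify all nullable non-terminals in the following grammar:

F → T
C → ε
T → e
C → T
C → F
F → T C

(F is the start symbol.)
A non-terminal is nullable if it can derive ε (the empty string): either it has an ε-production, or it has a production whose right-hand side consists entirely of nullable non-terminals.

ε-productions: C → ε
So C is immediately nullable.
No further non-terminal can be added: every production for the remaining non-terminals contains a terminal or a non-nullable non-terminal.
Nullable = { 'C' }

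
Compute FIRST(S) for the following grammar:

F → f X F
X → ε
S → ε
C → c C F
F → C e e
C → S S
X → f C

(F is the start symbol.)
{ ε }

To compute FIRST(S), examine every production with S on the left-hand side, reading each right-hand side left to right until a non-nullable symbol is reached.

From S → ε:
  - ε-production, so ε ∈ FIRST(S)

Collecting: FIRST(S) = { ε }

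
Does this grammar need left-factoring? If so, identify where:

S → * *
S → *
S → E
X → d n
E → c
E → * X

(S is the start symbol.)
Left-factoring is needed when two productions for the same non-terminal
share a common prefix on the right-hand side.

Productions for S:
  S → * *
  S → *
  S → E
Productions for E:
  E → c
  E → * X

Found common prefix '*' in productions for S

Answer: Yes, S has productions with common prefix '*'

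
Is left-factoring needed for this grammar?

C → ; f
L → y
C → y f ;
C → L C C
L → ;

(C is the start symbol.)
No, left-factoring is not needed

Left-factoring is needed when two productions for the same non-terminal
share a common prefix on the right-hand side.

Productions for C:
  C → ; f
  C → y f ;
  C → L C C
Productions for L:
  L → y
  L → ;

No common prefixes found.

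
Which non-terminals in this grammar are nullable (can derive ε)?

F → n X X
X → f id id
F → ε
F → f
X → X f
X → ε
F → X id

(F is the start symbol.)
ε-productions: F → ε, X → ε
So F, X are immediately nullable.
Every non-terminal is now nullable.
Nullable = { 'F', 'X' }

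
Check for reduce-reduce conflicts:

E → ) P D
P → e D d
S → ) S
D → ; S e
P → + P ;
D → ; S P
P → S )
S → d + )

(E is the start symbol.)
A reduce-reduce conflict occurs when an LR(0) state has two complete items [A → α .] and [B → β .] — both call for a reduction, and with no lookahead the parser cannot choose between them.

Augment with E' → E and build the canonical LR(0) collection (I0 = CLOSURE({[E' → . E]}), then GOTO on every symbol after a dot until no new states appear). It has 22 states:
  I0: { [E → . ) P D], [E' → . E] }  — shift
  I1: { [E → ) . P D], [P → . + P ;], [P → . S )], [P → . e D d], [S → . ) S], [S → . d + )] }  — shift
  I2: { [E' → E .] }  — accept
  I3: { [S → ) . S], [S → . ) S], [S → . d + )] }  — shift
  I4: { [P → + . P ;], [P → . + P ;], [P → . S )], [P → . e D d], [S → . ) S], [S → . d + )] }  — shift
  I5: { [D → . ; S P], [D → . ; S e], [E → ) P . D] }  — shift
  I6: { [P → S . )] }  — shift
  I7: { [S → d . + )] }  — shift
  I8: { [D → . ; S P], [D → . ; S e], [P → e . D d] }  — shift
  I9: { [D → ; . S P], [D → ; . S e], [S → . ) S], [S → . d + )] }  — shift
  I10: { [P → e D . d] }  — shift
  I11: { [P → e D d .] }  — reduce
  I12: { [D → ; S . P], [D → ; S . e], [P → . + P ;], [P → . S )], [P → . e D d], [S → . ) S], [S → . d + )] }  — shift
  I13: { [D → ; S P .] }  — reduce
  I14: { [D → . ; S P], [D → . ; S e], [D → ; S e .], [P → e . D d] }  — shift, reduce
  I15: { [S → d + . )] }  — shift
  I16: { [S → d + ) .] }  — reduce
  I17: { [P → S ) .] }  — reduce
  I18: { [E → ) P D .] }  — reduce
  I19: { [P → + P . ;] }  — shift
  I20: { [P → + P ; .] }  — reduce
  I21: { [S → ) S .] }  — reduce

No state contains more than one complete item.

Answer: No reduce-reduce conflicts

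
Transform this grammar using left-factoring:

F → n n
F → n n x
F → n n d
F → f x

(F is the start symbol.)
Left-factoring transforms A → αβ₁ | αβ₂ into A → αA' and A' → β₁ | β₂
(α is the longest common prefix among the alternatives). Repeat until
no nonterminal has two alternatives with a common prefix.

Round 1: F has alternatives sharing prefix 'n n'. Introduce F': F → n n F'
  Add: F' → ε
  Add: F' → x
  Add: F' → d

No remaining common prefixes — done.

Resulting grammar:
F → n n F'
F' → ε
F' → x
F' → d
F → f x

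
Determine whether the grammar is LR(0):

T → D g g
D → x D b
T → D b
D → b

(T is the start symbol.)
A grammar is LR(0) if no state in the canonical LR(0) collection has:
  - both a shift item (dot before a terminal) and a complete item (shift-reduce conflict), or
  - two or more complete items (reduce-reduce conflict; the accept item [T' → T .] counts as a complete item here).

Augment with T' → T and build the canonical LR(0) collection (I0 = CLOSURE({[T' → . T]}), then GOTO on every symbol after a dot until no new states appear). It has 10 states:
  I0: { [D → . b], [D → . x D b], [T → . D b], [T → . D g g], [T' → . T] }  — shift
  I1: { [T → D . b], [T → D . g g] }  — shift
  I2: { [T' → T .] }  — accept
  I3: { [D → b .] }  — reduce
  I4: { [D → . b], [D → . x D b], [D → x . D b] }  — shift
  I5: { [D → x D . b] }  — shift
  I6: { [D → x D b .] }  — reduce
  I7: { [T → D b .] }  — reduce
  I8: { [T → D g . g] }  — shift
  I9: { [T → D g g .] }  — reduce

Every state is either a pure shift/goto state or contains exactly one complete item and nothing to shift — no conflicts. The grammar is LR(0).

Answer: Yes, the grammar is LR(0)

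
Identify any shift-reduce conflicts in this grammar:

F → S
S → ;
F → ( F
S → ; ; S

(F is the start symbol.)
Augment with F' → F and build the canonical LR(0) collection (I0 = CLOSURE({[F' → . F]}), then GOTO on every symbol after a dot until no new states appear). It has 8 states:
  I0: { [F → . ( F], [F → . S], [F' → . F], [S → . ; ; S], [S → . ;] }  — shift
  I1: { [F → ( . F], [F → . ( F], [F → . S], [S → . ; ; S], [S → . ;] }  — shift
  I2: { [S → ; . ; S], [S → ; .] }  — shift, reduce
  I3: { [F' → F .] }  — accept
  I4: { [F → S .] }  — reduce
  I5: { [S → . ; ; S], [S → . ;], [S → ; ; . S] }  — shift
  I6: { [S → ; ; S .] }  — reduce
  I7: { [F → ( F .] }  — reduce

I2 contains reduce item [S → ; .] and shift item [S → ; . ; S] — shift-reduce conflict.

Answer: Yes — I2: [S → ; .] vs [S → ; . ; S]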